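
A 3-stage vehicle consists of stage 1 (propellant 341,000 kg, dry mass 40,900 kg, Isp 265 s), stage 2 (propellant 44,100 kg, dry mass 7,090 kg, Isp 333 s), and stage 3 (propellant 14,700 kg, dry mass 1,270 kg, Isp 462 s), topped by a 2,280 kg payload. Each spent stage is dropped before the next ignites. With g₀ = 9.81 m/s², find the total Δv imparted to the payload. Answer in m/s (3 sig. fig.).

Δv ≈ 14400 m/s

Ignition mass of stage 1 = 341,000+40,900 + 44,100+7,090 + 14,700+1,270 + 2,280 = 451,340 kg.
Stage 1: m₀ = 451,340 kg, m_f = 451,340 − 341,000 = 110,340 kg; Δv = 265×9.81×ln(4.09) = 2599.7×1.4087 ≈ 3662 m/s.
Stage 2: m₀ = 69,440 kg, m_f = 69,440 − 44,100 = 25,340 kg; Δv = 333×9.81×ln(2.74) = 3266.7×1.0081 ≈ 3293 m/s.
Stage 3: m₀ = 18,250 kg, m_f = 18,250 − 14,700 = 3,550 kg; Δv = 462×9.81×ln(5.141) = 4532.2×1.6372 ≈ 7420 m/s.
Total Δv = 3662 + 3293 + 7420 = 14375 m/s.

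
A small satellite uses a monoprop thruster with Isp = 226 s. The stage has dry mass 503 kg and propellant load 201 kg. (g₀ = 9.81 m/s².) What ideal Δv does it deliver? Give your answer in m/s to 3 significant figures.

Δv ≈ 745 m/s

v_e = Isp · g₀ = 226 × 9.81 = 2217.1 m/s.
m₀ = m_dry + m_prop = 503 + 201 = 704 kg.
Δv = v_e · ln(m₀/m_f) = 2217.1 × ln(1.4) = 2217.1 × 0.3362 ≈ 745.3 m/s.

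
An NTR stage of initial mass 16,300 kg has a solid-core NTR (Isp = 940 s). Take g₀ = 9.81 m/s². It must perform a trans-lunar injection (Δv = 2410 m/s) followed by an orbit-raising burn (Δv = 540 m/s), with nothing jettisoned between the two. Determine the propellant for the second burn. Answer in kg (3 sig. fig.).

propellant for the second burn ≈ 714 kg

v_e = Isp · g₀ = 940 × 9.81 = 9221.4 m/s.
After the first burn: m = 16300 × exp(−2410/9221.4) = 16300 × 0.77001 = 12,551.2 kg.
After the second burn: m = 12,551.2 × exp(−540/9221.4) = 12,551.2 × 0.94312 = 11,837.3 kg.
Second-burn propellant = 12,551.2 − 11,837.3 = 713.9 kg.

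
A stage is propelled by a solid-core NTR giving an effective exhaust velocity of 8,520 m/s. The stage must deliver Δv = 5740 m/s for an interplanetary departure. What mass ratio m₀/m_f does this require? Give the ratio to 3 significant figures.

Rocket equation: m₀/m_f = exp(Δv / v_e) = exp(5740 / 8520.0) = exp(0.6737) = 1.9615.

mass ratio ≈ 1.96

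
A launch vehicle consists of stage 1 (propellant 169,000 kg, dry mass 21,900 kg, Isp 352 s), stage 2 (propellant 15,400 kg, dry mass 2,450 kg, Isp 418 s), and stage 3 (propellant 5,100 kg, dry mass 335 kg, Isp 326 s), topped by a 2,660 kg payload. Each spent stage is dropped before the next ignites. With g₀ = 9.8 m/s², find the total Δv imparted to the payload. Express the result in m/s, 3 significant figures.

Δv ≈ 12100 m/s

Ignition mass of stage 1 = 169,000+21,900 + 15,400+2,450 + 5,100+335 + 2,660 = 216,845 kg.
Stage 1: m₀ = 216,845 kg, m_f = 216,845 − 169,000 = 47,845 kg; Δv = 352×9.8×ln(4.532) = 3449.6×1.5112 ≈ 5213 m/s.
Stage 2: m₀ = 25,945 kg, m_f = 25,945 − 15,400 = 10,545 kg; Δv = 418×9.8×ln(2.46) = 4096.4×0.9003 ≈ 3688 m/s.
Stage 3: m₀ = 8,095 kg, m_f = 8,095 − 5,100 = 2,995 kg; Δv = 326×9.8×ln(2.703) = 3194.8×0.9943 ≈ 3177 m/s.
Total Δv = 5213 + 3688 + 3177 = 12078 m/s.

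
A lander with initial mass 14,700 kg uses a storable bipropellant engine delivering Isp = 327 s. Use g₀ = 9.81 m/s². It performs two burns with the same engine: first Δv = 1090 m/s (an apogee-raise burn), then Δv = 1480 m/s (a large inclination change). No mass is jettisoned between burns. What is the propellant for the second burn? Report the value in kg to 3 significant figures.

propellant for the second burn ≈ 3870 kg

v_e = Isp · g₀ = 327 × 9.81 = 3207.9 m/s.
After the first burn: m = 14700 × exp(−1090/3207.9) = 14700 × 0.71192 = 10,465.2 kg.
After the second burn: m = 10,465.2 × exp(−1480/3207.9) = 10,465.2 × 0.63042 = 6,597.47 kg.
Second-burn propellant = 10,465.2 − 6,597.47 = 3,867.73 kg.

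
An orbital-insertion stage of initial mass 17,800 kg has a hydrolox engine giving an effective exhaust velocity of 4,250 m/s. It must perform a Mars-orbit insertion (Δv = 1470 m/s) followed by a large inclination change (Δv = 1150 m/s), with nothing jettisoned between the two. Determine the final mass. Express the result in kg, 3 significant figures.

final mass ≈ 9610 kg

After the first burn: m = 17800 × exp(−1470/4250.0) = 17800 × 0.70760 = 12,595.3 kg.
After the second burn: m = 12,595.3 × exp(−1150/4250.0) = 12,595.3 × 0.76293 = 9,609.33 kg.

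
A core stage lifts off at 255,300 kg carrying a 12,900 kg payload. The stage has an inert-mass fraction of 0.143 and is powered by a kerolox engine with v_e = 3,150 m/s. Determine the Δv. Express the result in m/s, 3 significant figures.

Δv ≈ 5290 m/s

Stage wet mass = m₀ − payload = 255,300 − 12,900 = 242,400 kg.
Stage dry mass = ε × stage wet mass = 0.143 × 242,400 = 34,663.2 kg.
Burnout mass m_f = stage dry + payload = 34,663.2 + 12,900 = 47,563.2 kg.
Using Δv = v_e ln(m₀/m_f): Δv = v_e · ln(255,300/47,563.2) = 3150.0 × ln(5.368) = 3150.0 × 1.6804 ≈ 5293 m/s.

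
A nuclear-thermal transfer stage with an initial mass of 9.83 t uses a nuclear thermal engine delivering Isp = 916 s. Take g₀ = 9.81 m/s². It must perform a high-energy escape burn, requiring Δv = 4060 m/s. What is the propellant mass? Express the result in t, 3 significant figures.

v_e = Isp · g₀ = 916 × 9.81 = 8986.0 m/s.
Using Δv = v_e ln(m₀/m_f): m₀/m_f = exp(Δv / v_e) = exp(4060 / 8986.0) = exp(0.4518) = 1.5712.
m_f = 9.83 / 1.5712 = 6.25636 t, so propellant = m₀ − m_f = 9.83 − 6.25636 = 3.57364 t.

propellant mass ≈ 3.57 t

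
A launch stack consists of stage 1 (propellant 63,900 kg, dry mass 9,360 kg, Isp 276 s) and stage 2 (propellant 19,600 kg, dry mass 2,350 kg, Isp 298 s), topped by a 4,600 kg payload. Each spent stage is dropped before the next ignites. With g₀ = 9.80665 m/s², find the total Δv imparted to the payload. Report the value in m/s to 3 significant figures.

Δv ≈ 6680 m/s

Ignition mass of stage 1 = 63,900+9,360 + 19,600+2,350 + 4,600 = 99,810 kg.
Stage 1: m₀ = 99,810 kg, m_f = 99,810 − 63,900 = 35,910 kg; Δv = 276×9.80665×ln(2.779) = 2706.6×1.0223 ≈ 2767 m/s.
Stage 2: m₀ = 26,550 kg, m_f = 26,550 − 19,600 = 6,950 kg; Δv = 298×9.80665×ln(3.82) = 2922.4×1.3403 ≈ 3917 m/s.
Total Δv = 2767 + 3917 = 6684 m/s.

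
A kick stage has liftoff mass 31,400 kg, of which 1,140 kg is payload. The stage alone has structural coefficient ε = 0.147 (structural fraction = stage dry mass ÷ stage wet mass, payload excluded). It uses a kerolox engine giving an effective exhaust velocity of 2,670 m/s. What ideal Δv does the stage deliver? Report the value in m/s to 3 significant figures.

Stage wet mass = m₀ − payload = 31,400 − 1,140 = 30,260 kg.
Stage dry mass = ε × stage wet mass = 0.147 × 30,260 = 4,448.22 kg.
Burnout mass m_f = stage dry + payload = 4,448.22 + 1,140 = 5,588.22 kg.
Δv = v_e · ln(31,400/5,588.22) = 2670.0 × ln(5.619) = 2670.0 × 1.7261 ≈ 4609 m/s.

Δv ≈ 4610 m/s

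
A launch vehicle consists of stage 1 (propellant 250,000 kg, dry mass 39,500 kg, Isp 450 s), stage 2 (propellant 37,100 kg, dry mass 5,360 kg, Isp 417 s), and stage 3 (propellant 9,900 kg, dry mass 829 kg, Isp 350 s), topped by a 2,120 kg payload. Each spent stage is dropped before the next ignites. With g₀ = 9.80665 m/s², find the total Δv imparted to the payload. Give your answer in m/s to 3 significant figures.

Ignition mass of stage 1 = 250,000+39,500 + 37,100+5,360 + 9,900+829 + 2,120 = 344,809 kg.
Stage 1: m₀ = 344,809 kg, m_f = 344,809 − 250,000 = 94,809 kg; Δv = 450×9.80665×ln(3.637) = 4413.0×1.2911 ≈ 5698 m/s.
Stage 2: m₀ = 55,309 kg, m_f = 55,309 − 37,100 = 18,209 kg; Δv = 417×9.80665×ln(3.037) = 4089.4×1.1110 ≈ 4543 m/s.
Stage 3: m₀ = 12,849 kg, m_f = 12,849 − 9,900 = 2,949 kg; Δv = 350×9.80665×ln(4.357) = 3432.3×1.4718 ≈ 5052 m/s.
Total Δv = 5698 + 4543 + 5052 = 15293 m/s.

Δv ≈ 15300 m/s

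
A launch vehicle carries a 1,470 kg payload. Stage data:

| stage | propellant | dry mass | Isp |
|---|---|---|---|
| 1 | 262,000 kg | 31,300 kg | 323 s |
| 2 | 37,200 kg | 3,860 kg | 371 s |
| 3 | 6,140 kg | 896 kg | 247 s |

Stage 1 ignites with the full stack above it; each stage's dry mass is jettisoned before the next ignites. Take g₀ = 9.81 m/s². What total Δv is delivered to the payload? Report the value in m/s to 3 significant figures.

Ignition mass of stage 1 = 262,000+31,300 + 37,200+3,860 + 6,140+896 + 1,470 = 342,866 kg.
Stage 1: m₀ = 342,866 kg, m_f = 342,866 − 262,000 = 80,866 kg; Δv = 323×9.81×ln(4.24) = 3168.6×1.4445 ≈ 4577 m/s.
Stage 2: m₀ = 49,566 kg, m_f = 49,566 − 37,200 = 12,366 kg; Δv = 371×9.81×ln(4.008) = 3639.5×1.3884 ≈ 5053 m/s.
Stage 3: m₀ = 8,506 kg, m_f = 8,506 − 6,140 = 2,366 kg; Δv = 247×9.81×ln(3.595) = 2423.1×1.2796 ≈ 3100 m/s.
Total Δv = 4577 + 5053 + 3100 = 12730 m/s.

Δv ≈ 12700 m/s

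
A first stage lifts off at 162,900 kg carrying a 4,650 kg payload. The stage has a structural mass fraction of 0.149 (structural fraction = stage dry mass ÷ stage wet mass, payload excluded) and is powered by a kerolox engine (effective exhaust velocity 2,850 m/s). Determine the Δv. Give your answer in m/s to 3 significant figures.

Δv ≈ 5000 m/s

Stage wet mass = m₀ − payload = 162,900 − 4,650 = 158,250 kg.
Stage dry mass = ε × stage wet mass = 0.149 × 158,250 = 23,579.3 kg.
Burnout mass m_f = stage dry + payload = 23,579.3 + 4,650 = 28,229.3 kg.
Using Δv = v_e ln(m₀/m_f): Δv = v_e · ln(162,900/28,229.3) = 2850.0 × ln(5.771) = 2850.0 × 1.7528 ≈ 4995 m/s.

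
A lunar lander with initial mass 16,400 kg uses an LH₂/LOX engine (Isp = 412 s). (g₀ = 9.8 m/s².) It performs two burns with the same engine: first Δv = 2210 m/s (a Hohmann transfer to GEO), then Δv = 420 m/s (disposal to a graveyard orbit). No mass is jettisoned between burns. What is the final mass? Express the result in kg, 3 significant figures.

v_e = Isp · g₀ = 412 × 9.8 = 4037.6 m/s.
After the first burn: m = 16400 × exp(−2210/4037.6) = 16400 × 0.57848 = 9,487.07 kg.
After the second burn: m = 9,487.07 × exp(−420/4037.6) = 9,487.07 × 0.90121 = 8,549.84 kg.

final mass ≈ 8550 kg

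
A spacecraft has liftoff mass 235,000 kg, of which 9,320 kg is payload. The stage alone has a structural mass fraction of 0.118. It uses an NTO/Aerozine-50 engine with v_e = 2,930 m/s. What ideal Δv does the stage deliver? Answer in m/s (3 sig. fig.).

Stage wet mass = m₀ − payload = 235,000 − 9,320 = 225,680 kg.
Stage dry mass = ε × stage wet mass = 0.118 × 225,680 = 26,630.2 kg.
Burnout mass m_f = stage dry + payload = 26,630.2 + 9,320 = 35,950.2 kg.
Δv = v_e · ln(235,000/35,950.2) = 2930.0 × ln(6.537) = 2930.0 × 1.8775 ≈ 5501 m/s.

Δv ≈ 5500 m/s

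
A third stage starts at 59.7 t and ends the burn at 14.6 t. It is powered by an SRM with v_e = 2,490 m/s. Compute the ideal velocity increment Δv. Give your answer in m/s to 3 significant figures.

Δv = v_e · ln(m₀/m_f) = 2490.0 × ln(4.089) = 2490.0 × 1.4083 ≈ 3506.7 m/s.

Δv ≈ 3510 m/s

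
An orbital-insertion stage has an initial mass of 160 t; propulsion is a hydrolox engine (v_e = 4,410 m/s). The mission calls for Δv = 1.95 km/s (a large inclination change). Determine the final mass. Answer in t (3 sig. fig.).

Rocket equation: m₀/m_f = exp(Δv / v_e) = exp(1950 / 4410.0) = exp(0.4422) = 1.5561.
m_f = m₀ / 1.5561 = 160 / 1.5561 = 102.821 t.

final mass ≈ 103 t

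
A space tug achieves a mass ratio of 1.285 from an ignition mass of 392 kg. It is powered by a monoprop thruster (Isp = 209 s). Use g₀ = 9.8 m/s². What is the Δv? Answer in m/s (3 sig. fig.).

Δv ≈ 514 m/s

v_e = Isp · g₀ = 209 × 9.8 = 2048.2 m/s.
Rocket equation: Δv = v_e · ln(1.285) = 2048.2 × 0.2508 ≈ 513.6 m/s.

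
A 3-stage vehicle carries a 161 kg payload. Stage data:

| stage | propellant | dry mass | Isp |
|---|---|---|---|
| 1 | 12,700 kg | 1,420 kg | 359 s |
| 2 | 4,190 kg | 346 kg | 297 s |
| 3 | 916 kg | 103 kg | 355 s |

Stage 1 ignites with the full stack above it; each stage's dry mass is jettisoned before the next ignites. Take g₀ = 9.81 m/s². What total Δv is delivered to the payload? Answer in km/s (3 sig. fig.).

Ignition mass of stage 1 = 12,700+1,420 + 4,190+346 + 916+103 + 161 = 19,836 kg.
Stage 1: m₀ = 19,836 kg, m_f = 19,836 − 12,700 = 7,136 kg; Δv = 359×9.81×ln(2.78) = 3521.8×1.0223 ≈ 3600 m/s.
Stage 2: m₀ = 5,716 kg, m_f = 5,716 − 4,190 = 1,526 kg; Δv = 297×9.81×ln(3.746) = 2913.6×1.3206 ≈ 3848 m/s.
Stage 3: m₀ = 1,180 kg, m_f = 1,180 − 916 = 264 kg; Δv = 355×9.81×ln(4.47) = 3482.6×1.4973 ≈ 5214 m/s.
Total Δv = 3600 + 3848 + 5214 = 12662 m/s.

Δv ≈ 12.7 km/s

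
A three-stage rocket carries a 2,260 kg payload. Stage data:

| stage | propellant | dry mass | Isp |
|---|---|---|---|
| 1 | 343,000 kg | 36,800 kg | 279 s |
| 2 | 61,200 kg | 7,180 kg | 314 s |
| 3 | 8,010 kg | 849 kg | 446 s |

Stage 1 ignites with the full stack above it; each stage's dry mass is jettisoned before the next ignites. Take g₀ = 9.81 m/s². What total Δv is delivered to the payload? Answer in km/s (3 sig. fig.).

Δv ≈ 13.9 km/s

Ignition mass of stage 1 = 343,000+36,800 + 61,200+7,180 + 8,010+849 + 2,260 = 459,299 kg.
Stage 1: m₀ = 459,299 kg, m_f = 459,299 − 343,000 = 116,299 kg; Δv = 279×9.81×ln(3.949) = 2737.0×1.3735 ≈ 3759 m/s.
Stage 2: m₀ = 79,499 kg, m_f = 79,499 − 61,200 = 18,299 kg; Δv = 314×9.81×ln(4.344) = 3080.3×1.4689 ≈ 4525 m/s.
Stage 3: m₀ = 11,119 kg, m_f = 11,119 − 8,010 = 3,109 kg; Δv = 446×9.81×ln(3.576) = 4375.3×1.2744 ≈ 5576 m/s.
Total Δv = 3759 + 4525 + 5576 = 13860 m/s.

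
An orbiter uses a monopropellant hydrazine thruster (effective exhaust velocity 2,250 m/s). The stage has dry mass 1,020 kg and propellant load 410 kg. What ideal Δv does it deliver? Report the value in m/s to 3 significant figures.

Δv ≈ 760 m/s

m₀ = m_dry + m_prop = 1,020 + 410 = 1,430 kg.
Using Δv = v_e ln(m₀/m_f): Δv = v_e · ln(m₀/m_f) = 2250.0 × ln(1.402) = 2250.0 × 0.3379 ≈ 760.2 m/s.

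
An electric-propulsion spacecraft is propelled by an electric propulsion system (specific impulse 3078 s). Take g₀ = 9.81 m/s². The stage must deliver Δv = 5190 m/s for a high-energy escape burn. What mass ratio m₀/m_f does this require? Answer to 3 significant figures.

v_e = Isp · g₀ = 3078 × 9.81 = 30195.2 m/s.
Using Δv = v_e ln(m₀/m_f): m₀/m_f = exp(Δv / v_e) = exp(5190 / 30195.2) = exp(0.1719) = 1.1875.

mass ratio ≈ 1.19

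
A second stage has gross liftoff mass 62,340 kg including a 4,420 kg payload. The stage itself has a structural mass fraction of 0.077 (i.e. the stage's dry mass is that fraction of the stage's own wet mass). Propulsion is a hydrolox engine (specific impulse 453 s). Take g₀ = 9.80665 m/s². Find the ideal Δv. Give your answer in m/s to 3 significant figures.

Stage wet mass = m₀ − payload = 62,340 − 4,420 = 57,920 kg.
Stage dry mass = ε × stage wet mass = 0.077 × 57,920 = 4,459.84 kg.
Burnout mass m_f = stage dry + payload = 4,459.84 + 4,420 = 8,879.84 kg.
v_e = Isp · g₀ = 453 × 9.80665 = 4442.4 m/s.
From the ideal rocket equation, Δv = v_e · ln(62,340/8,879.84) = 4442.4 × ln(7.02) = 4442.4 × 1.9488 ≈ 8657 m/s.

Δv ≈ 8660 m/s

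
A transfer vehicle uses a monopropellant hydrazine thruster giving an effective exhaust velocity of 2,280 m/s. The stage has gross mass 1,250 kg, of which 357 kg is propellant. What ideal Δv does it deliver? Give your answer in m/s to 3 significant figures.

Δv ≈ 767 m/s

m_f = m₀ − m_prop = 1,250 − 357 = 893 kg.
From the ideal rocket equation, Δv = v_e · ln(m₀/m_f) = 2280.0 × ln(1.4) = 2280.0 × 0.3363 ≈ 766.8 m/s.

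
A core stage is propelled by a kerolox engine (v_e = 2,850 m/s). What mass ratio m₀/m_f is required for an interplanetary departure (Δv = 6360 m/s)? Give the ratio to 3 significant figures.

mass ratio ≈ 9.31

m₀/m_f = exp(Δv / v_e) = exp(6360 / 2850.0) = exp(2.2316) = 9.3146.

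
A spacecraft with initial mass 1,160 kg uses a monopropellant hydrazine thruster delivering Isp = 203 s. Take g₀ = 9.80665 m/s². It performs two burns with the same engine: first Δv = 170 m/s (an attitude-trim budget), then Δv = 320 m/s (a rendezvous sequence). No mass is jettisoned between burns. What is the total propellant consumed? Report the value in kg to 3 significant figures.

total propellant consumed ≈ 253 kg

v_e = Isp · g₀ = 203 × 9.80665 = 1990.7 m/s.
After the first burn: m = 1160 × exp(−170/1990.7) = 1160 × 0.91815 = 1,065.05 kg.
After the second burn: m = 1,065.05 × exp(−320/1990.7) = 1,065.05 × 0.85151 = 906.901 kg.
Total propellant = m₀ − m_final = 1160 − 906.901 = 253.099 kg.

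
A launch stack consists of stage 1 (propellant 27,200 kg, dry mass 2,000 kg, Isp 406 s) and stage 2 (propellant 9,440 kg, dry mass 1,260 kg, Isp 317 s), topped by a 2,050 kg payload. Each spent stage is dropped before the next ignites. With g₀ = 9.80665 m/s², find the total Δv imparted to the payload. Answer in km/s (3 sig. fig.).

Δv ≈ 8.35 km/s

Ignition mass of stage 1 = 27,200+2,000 + 9,440+1,260 + 2,050 = 41,950 kg.
Stage 1: m₀ = 41,950 kg, m_f = 41,950 − 27,200 = 14,750 kg; Δv = 406×9.80665×ln(2.844) = 3981.5×1.0452 ≈ 4162 m/s.
Stage 2: m₀ = 12,750 kg, m_f = 12,750 − 9,440 = 3,310 kg; Δv = 317×9.80665×ln(3.852) = 3108.7×1.3486 ≈ 4192 m/s.
Total Δv = 4162 + 4192 = 8354 m/s.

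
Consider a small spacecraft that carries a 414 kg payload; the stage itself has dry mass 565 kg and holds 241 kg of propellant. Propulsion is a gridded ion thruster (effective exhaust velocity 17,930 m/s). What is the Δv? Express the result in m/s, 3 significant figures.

m₀ = payload + dry + propellant = 414 + 565 + 241 = 1,220 kg.
m_f = payload + dry = 414 + 565 = 979 kg.
Δv = v_e · ln(m₀/m_f) = 17930.0 × ln(1.246) = 17930.0 × 0.2201 ≈ 3945.9 m/s.

Δv ≈ 3950 m/s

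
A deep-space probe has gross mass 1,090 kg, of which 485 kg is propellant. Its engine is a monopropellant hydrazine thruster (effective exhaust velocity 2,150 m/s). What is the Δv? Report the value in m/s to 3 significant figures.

Δv ≈ 1270 m/s

m_f = m₀ − m_prop = 1,090 − 485 = 605 kg.
Δv = v_e · ln(m₀/m_f) = 2150.0 × ln(1.802) = 2150.0 × 0.5887 ≈ 1265.7 m/s.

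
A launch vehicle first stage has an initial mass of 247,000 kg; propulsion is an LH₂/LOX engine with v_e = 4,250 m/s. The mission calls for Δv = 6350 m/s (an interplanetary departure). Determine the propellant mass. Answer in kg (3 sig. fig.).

Rocket equation: m₀/m_f = exp(Δv / v_e) = exp(6350 / 4250.0) = exp(1.4941) = 4.4554.
m_f = 247,000 / 4.4554 = 55,438.3 kg, so propellant = m₀ − m_f = 247,000 − 55,438.3 = 191,561.7 kg.

propellant mass ≈ 192000 kg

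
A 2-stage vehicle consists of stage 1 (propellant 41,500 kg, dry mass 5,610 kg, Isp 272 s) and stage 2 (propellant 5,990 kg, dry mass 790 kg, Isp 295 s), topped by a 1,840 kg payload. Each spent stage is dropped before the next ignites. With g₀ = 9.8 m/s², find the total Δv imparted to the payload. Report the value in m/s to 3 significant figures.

Δv ≈ 7070 m/s

Ignition mass of stage 1 = 41,500+5,610 + 5,990+790 + 1,840 = 55,730 kg.
Stage 1: m₀ = 55,730 kg, m_f = 55,730 − 41,500 = 14,230 kg; Δv = 272×9.8×ln(3.916) = 2665.6×1.3652 ≈ 3639 m/s.
Stage 2: m₀ = 8,620 kg, m_f = 8,620 − 5,990 = 2,630 kg; Δv = 295×9.8×ln(3.278) = 2891.0×1.1871 ≈ 3432 m/s.
Total Δv = 3639 + 3432 = 7071 m/s.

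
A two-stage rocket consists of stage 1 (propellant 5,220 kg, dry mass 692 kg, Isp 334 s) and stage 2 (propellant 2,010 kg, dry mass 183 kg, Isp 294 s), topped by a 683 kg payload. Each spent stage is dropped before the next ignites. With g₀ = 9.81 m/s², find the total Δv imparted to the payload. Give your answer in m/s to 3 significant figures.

Ignition mass of stage 1 = 5,220+692 + 2,010+183 + 683 = 8,788 kg.
Stage 1: m₀ = 8,788 kg, m_f = 8,788 − 5,220 = 3,568 kg; Δv = 334×9.81×ln(2.463) = 3276.5×0.9014 ≈ 2953 m/s.
Stage 2: m₀ = 2,876 kg, m_f = 2,876 − 2,010 = 866 kg; Δv = 294×9.81×ln(3.321) = 2884.1×1.2003 ≈ 3462 m/s.
Total Δv = 2953 + 3462 = 6415 m/s.

Δv ≈ 6420 m/s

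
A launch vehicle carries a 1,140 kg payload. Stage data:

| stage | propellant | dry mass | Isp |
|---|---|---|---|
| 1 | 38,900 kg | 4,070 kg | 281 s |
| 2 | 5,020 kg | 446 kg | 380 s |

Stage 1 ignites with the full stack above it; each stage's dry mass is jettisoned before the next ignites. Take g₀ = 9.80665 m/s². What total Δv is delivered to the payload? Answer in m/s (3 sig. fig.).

Ignition mass of stage 1 = 38,900+4,070 + 5,020+446 + 1,140 = 49,576 kg.
Stage 1: m₀ = 49,576 kg, m_f = 49,576 − 38,900 = 10,676 kg; Δv = 281×9.80665×ln(4.644) = 2755.7×1.5355 ≈ 4231 m/s.
Stage 2: m₀ = 6,606 kg, m_f = 6,606 − 5,020 = 1,586 kg; Δv = 380×9.80665×ln(4.165) = 3726.5×1.4268 ≈ 5317 m/s.
Total Δv = 4231 + 5317 = 9548 m/s.

Δv ≈ 9550 m/s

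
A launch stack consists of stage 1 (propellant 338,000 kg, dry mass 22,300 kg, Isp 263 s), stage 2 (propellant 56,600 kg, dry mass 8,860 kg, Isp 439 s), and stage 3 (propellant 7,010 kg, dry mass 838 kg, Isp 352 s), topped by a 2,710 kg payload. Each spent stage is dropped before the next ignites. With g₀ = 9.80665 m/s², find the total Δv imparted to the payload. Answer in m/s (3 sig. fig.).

Δv ≈ 13500 m/s

Ignition mass of stage 1 = 338,000+22,300 + 56,600+8,860 + 7,010+838 + 2,710 = 436,318 kg.
Stage 1: m₀ = 436,318 kg, m_f = 436,318 − 338,000 = 98,318 kg; Δv = 263×9.80665×ln(4.438) = 2579.1×1.4902 ≈ 3843 m/s.
Stage 2: m₀ = 76,018 kg, m_f = 76,018 − 56,600 = 19,418 kg; Δv = 439×9.80665×ln(3.915) = 4305.1×1.3648 ≈ 5875 m/s.
Stage 3: m₀ = 10,558 kg, m_f = 10,558 − 7,010 = 3,548 kg; Δv = 352×9.80665×ln(2.976) = 3451.9×1.0905 ≈ 3764 m/s.
Total Δv = 3843 + 5875 + 3764 = 13482 m/s.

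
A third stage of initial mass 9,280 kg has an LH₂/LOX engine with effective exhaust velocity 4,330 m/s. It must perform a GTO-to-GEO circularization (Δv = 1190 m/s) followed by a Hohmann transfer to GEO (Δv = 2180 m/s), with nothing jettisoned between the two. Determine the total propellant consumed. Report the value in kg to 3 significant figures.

After the first burn: m = 9280 × exp(−1190/4330.0) = 9280 × 0.75970 = 7,050.02 kg.
After the second burn: m = 7,050.02 × exp(−2180/4330.0) = 7,050.02 × 0.60443 = 4,261.24 kg.
Total propellant = m₀ − m_final = 9280 − 4,261.24 = 5,018.76 kg.

total propellant consumed ≈ 5020 kg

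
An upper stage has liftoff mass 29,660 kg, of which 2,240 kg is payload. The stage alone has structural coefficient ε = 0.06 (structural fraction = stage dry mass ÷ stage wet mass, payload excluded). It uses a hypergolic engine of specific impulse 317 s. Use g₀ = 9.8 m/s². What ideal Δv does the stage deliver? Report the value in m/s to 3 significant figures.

Stage wet mass = m₀ − payload = 29,660 − 2,240 = 27,420 kg.
Stage dry mass = ε × stage wet mass = 0.06 × 27,420 = 1,645.2 kg.
Burnout mass m_f = stage dry + payload = 1,645.2 + 2,240 = 3,885.2 kg.
v_e = Isp · g₀ = 317 × 9.8 = 3106.6 m/s.
By the Tsiolkovsky rocket equation, Δv = v_e · ln(29,660/3,885.2) = 3106.6 × ln(7.634) = 3106.6 × 2.0326 ≈ 6315 m/s.

Δv ≈ 6310 m/s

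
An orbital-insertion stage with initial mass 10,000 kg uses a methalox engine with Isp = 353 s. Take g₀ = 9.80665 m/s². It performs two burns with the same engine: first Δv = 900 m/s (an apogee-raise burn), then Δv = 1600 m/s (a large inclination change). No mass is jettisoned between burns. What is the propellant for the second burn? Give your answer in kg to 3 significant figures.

propellant for the second burn ≈ 2850 kg

v_e = Isp · g₀ = 353 × 9.80665 = 3461.7 m/s.
After the first burn: m = 10000 × exp(−900/3461.7) = 10000 × 0.77106 = 7,710.6 kg.
After the second burn: m = 7,710.6 × exp(−1600/3461.7) = 7,710.6 × 0.62990 = 4,856.91 kg.
Second-burn propellant = 7,710.6 − 4,856.91 = 2,853.69 kg.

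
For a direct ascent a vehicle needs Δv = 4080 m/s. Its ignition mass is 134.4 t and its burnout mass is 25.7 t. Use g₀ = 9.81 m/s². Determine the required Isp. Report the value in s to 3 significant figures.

Isp ≈ 251 s

ln(m₀/m_f) = ln(134400/25700) = ln(5.23) = 1.6543.
From the ideal rocket equation, v_e = Δv / ln(m₀/m_f) = 4080 / 1.6543 = 2466.3 m/s.
Isp = v_e / g₀ = 2466.3 / 9.81 = 251.4 s.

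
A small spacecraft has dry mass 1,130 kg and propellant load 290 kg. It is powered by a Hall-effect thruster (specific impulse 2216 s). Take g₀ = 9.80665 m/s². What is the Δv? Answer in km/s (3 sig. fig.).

Δv ≈ 4.96 km/s

v_e = Isp · g₀ = 2216 × 9.80665 = 21731.5 m/s.
m₀ = m_dry + m_prop = 1,130 + 290 = 1,420 kg.
Rocket equation: Δv = v_e · ln(m₀/m_f) = 21731.5 × ln(1.257) = 21731.5 × 0.2284 ≈ 4964.3 m/s.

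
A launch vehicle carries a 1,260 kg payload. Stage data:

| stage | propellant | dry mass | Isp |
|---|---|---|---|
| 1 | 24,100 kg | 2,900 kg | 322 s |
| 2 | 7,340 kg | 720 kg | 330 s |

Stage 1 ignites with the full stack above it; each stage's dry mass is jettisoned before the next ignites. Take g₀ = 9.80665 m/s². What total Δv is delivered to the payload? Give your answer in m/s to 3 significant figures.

Δv ≈ 8450 m/s

Ignition mass of stage 1 = 24,100+2,900 + 7,340+720 + 1,260 = 36,320 kg.
Stage 1: m₀ = 36,320 kg, m_f = 36,320 − 24,100 = 12,220 kg; Δv = 322×9.80665×ln(2.972) = 3157.7×1.0893 ≈ 3440 m/s.
Stage 2: m₀ = 9,320 kg, m_f = 9,320 − 7,340 = 1,980 kg; Δv = 330×9.80665×ln(4.707) = 3236.2×1.5491 ≈ 5013 m/s.
Total Δv = 3440 + 5013 = 8453 m/s.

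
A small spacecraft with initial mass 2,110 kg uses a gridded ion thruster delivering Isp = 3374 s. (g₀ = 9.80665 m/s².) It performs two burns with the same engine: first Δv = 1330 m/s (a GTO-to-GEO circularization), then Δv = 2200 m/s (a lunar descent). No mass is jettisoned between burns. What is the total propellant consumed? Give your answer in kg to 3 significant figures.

total propellant consumed ≈ 214 kg

v_e = Isp · g₀ = 3374 × 9.80665 = 33087.6 m/s.
After the first burn: m = 2110 × exp(−1330/33087.6) = 2110 × 0.96060 = 2,026.87 kg.
After the second burn: m = 2,026.87 × exp(−2200/33087.6) = 2,026.87 × 0.93567 = 1,896.48 kg.
Total propellant = m₀ − m_final = 2110 − 1,896.48 = 213.52 kg.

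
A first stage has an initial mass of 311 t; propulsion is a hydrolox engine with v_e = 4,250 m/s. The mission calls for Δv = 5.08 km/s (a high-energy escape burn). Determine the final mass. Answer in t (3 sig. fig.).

final mass ≈ 94.1 t

From the ideal rocket equation, m₀/m_f = exp(Δv / v_e) = exp(5080 / 4250.0) = exp(1.1953) = 3.3045.
m_f = m₀ / 3.3045 = 311 / 3.3045 = 94.1141 t.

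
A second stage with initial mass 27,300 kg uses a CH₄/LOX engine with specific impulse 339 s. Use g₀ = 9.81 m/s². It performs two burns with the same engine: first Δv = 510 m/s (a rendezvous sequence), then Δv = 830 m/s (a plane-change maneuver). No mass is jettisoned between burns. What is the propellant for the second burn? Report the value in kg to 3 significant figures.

propellant for the second burn ≈ 5170 kg

v_e = Isp · g₀ = 339 × 9.81 = 3325.6 m/s.
After the first burn: m = 27300 × exp(−510/3325.6) = 27300 × 0.85782 = 23,418.5 kg.
After the second burn: m = 23,418.5 × exp(−830/3325.6) = 23,418.5 × 0.77913 = 18,246.1 kg.
Second-burn propellant = 23,418.5 − 18,246.1 = 5,172.4 kg.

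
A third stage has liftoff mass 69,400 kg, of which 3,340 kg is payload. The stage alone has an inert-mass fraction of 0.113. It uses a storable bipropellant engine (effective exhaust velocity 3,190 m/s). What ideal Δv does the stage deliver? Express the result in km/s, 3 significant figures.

Δv ≈ 5.93 km/s

Stage wet mass = m₀ − payload = 69,400 − 3,340 = 66,060 kg.
Stage dry mass = ε × stage wet mass = 0.113 × 66,060 = 7,464.78 kg.
Burnout mass m_f = stage dry + payload = 7,464.78 + 3,340 = 10,804.78 kg.
Δv = v_e · ln(69,400/10,804.78) = 3190.0 × ln(6.423) = 3190.0 × 1.8599 ≈ 5933 m/s.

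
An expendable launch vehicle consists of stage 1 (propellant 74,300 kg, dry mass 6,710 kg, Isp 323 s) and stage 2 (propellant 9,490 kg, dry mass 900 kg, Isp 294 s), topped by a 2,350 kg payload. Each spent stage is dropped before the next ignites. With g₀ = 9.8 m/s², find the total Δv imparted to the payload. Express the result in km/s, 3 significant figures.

Ignition mass of stage 1 = 74,300+6,710 + 9,490+900 + 2,350 = 93,750 kg.
Stage 1: m₀ = 93,750 kg, m_f = 93,750 − 74,300 = 19,450 kg; Δv = 323×9.8×ln(4.82) = 3165.4×1.5728 ≈ 4978 m/s.
Stage 2: m₀ = 12,740 kg, m_f = 12,740 − 9,490 = 3,250 kg; Δv = 294×9.8×ln(3.92) = 2881.2×1.3661 ≈ 3936 m/s.
Total Δv = 4978 + 3936 = 8914 m/s.

Δv ≈ 8.91 km/s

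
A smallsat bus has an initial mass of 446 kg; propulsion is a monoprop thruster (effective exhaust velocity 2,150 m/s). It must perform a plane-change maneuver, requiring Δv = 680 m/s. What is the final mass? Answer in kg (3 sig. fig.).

By the Tsiolkovsky rocket equation, m₀/m_f = exp(Δv / v_e) = exp(680 / 2150.0) = exp(0.3163) = 1.3720.
m_f = m₀ / 1.3720 = 446 / 1.3720 = 325.073 kg.

final mass ≈ 325 kg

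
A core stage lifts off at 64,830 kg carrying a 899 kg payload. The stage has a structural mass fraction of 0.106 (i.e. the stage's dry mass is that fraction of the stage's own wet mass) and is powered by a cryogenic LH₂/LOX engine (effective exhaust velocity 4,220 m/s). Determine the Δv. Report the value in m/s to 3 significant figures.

Δv ≈ 9000 m/s

Stage wet mass = m₀ − payload = 64,830 − 899 = 63,931 kg.
Stage dry mass = ε × stage wet mass = 0.106 × 63,931 = 6,776.69 kg.
Burnout mass m_f = stage dry + payload = 6,776.69 + 899 = 7,675.69 kg.
Rocket equation: Δv = v_e · ln(64,830/7,675.69) = 4220.0 × ln(8.446) = 4220.0 × 2.1337 ≈ 9004 m/s.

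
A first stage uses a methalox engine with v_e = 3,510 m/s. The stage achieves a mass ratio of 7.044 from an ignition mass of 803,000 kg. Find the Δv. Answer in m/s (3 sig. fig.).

Δv ≈ 6850 m/s

Using Δv = v_e ln(m₀/m_f): Δv = v_e · ln(7.044) = 3510.0 × 1.9522 ≈ 6852.1 m/s.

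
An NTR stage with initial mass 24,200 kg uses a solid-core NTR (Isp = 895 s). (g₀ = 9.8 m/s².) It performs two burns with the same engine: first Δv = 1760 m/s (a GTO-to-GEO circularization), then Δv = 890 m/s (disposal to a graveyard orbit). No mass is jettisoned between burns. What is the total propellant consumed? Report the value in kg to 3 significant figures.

total propellant consumed ≈ 6310 kg

v_e = Isp · g₀ = 895 × 9.8 = 8771.0 m/s.
After the first burn: m = 24200 × exp(−1760/8771.0) = 24200 × 0.81819 = 19,800.2 kg.
After the second burn: m = 19,800.2 × exp(−890/8771.0) = 19,800.2 × 0.90351 = 17,889.7 kg.
Total propellant = m₀ − m_final = 24200 − 17,889.7 = 6,310.3 kg.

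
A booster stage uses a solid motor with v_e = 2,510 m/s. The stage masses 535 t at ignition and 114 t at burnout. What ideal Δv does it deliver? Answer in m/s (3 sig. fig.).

By the Tsiolkovsky rocket equation, Δv = v_e · ln(m₀/m_f) = 2510.0 × ln(4.693) = 2510.0 × 1.5461 ≈ 3880.6 m/s.

Δv ≈ 3880 m/s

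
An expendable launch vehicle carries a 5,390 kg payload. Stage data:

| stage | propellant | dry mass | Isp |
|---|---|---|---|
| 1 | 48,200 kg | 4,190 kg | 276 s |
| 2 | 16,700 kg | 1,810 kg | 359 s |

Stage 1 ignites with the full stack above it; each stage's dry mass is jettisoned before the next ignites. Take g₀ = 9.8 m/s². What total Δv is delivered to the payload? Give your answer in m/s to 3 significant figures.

Δv ≈ 6920 m/s

Ignition mass of stage 1 = 48,200+4,190 + 16,700+1,810 + 5,390 = 76,290 kg.
Stage 1: m₀ = 76,290 kg, m_f = 76,290 − 48,200 = 28,090 kg; Δv = 276×9.8×ln(2.716) = 2704.8×0.9991 ≈ 2702 m/s.
Stage 2: m₀ = 23,900 kg, m_f = 23,900 − 16,700 = 7,200 kg; Δv = 359×9.8×ln(3.319) = 3518.2×1.1998 ≈ 4221 m/s.
Total Δv = 2702 + 4221 = 6923 m/s.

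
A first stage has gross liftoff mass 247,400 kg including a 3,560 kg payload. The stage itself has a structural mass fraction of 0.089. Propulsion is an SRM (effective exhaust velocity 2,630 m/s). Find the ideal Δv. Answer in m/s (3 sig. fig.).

Stage wet mass = m₀ − payload = 247,400 − 3,560 = 243,840 kg.
Stage dry mass = ε × stage wet mass = 0.089 × 243,840 = 21,701.8 kg.
Burnout mass m_f = stage dry + payload = 21,701.8 + 3,560 = 25,261.8 kg.
Δv = v_e · ln(247,400/25,261.8) = 2630.0 × ln(9.793) = 2630.0 × 2.2817 ≈ 6001 m/s.

Δv ≈ 6000 m/s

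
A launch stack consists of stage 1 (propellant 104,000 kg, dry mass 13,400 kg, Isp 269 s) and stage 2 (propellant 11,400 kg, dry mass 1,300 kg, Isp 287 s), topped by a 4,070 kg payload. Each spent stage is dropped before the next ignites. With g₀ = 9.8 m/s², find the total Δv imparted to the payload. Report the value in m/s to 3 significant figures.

Ignition mass of stage 1 = 104,000+13,400 + 11,400+1,300 + 4,070 = 134,170 kg.
Stage 1: m₀ = 134,170 kg, m_f = 134,170 − 104,000 = 30,170 kg; Δv = 269×9.8×ln(4.447) = 2636.2×1.4923 ≈ 3934 m/s.
Stage 2: m₀ = 16,770 kg, m_f = 16,770 − 11,400 = 5,370 kg; Δv = 287×9.8×ln(3.123) = 2812.6×1.1388 ≈ 3203 m/s.
Total Δv = 3934 + 3203 = 7137 m/s.

Δv ≈ 7140 m/s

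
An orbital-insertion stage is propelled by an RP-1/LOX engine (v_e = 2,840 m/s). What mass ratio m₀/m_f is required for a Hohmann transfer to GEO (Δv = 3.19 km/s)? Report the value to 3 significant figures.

Using Δv = v_e ln(m₀/m_f): m₀/m_f = exp(Δv / v_e) = exp(3190 / 2840.0) = exp(1.1232) = 3.0748.

mass ratio ≈ 3.07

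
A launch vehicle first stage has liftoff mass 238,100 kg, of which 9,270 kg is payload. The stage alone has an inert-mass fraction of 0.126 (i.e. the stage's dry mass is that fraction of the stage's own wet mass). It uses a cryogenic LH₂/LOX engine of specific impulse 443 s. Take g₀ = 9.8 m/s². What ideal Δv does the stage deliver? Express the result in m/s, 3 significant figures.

Δv ≈ 7960 m/s

Stage wet mass = m₀ − payload = 238,100 − 9,270 = 228,830 kg.
Stage dry mass = ε × stage wet mass = 0.126 × 228,830 = 28,832.6 kg.
Burnout mass m_f = stage dry + payload = 28,832.6 + 9,270 = 38,102.6 kg.
v_e = Isp · g₀ = 443 × 9.8 = 4341.4 m/s.
Δv = v_e · ln(238,100/38,102.6) = 4341.4 × ln(6.249) = 4341.4 × 1.8324 ≈ 7955 m/s.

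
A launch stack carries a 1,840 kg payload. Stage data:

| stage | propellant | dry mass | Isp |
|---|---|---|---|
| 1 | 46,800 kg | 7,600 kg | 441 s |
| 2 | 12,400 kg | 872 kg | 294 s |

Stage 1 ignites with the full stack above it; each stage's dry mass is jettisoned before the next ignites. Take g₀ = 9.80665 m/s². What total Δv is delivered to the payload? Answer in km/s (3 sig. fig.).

Δv ≈ 9.79 km/s

Ignition mass of stage 1 = 46,800+7,600 + 12,400+872 + 1,840 = 69,512 kg.
Stage 1: m₀ = 69,512 kg, m_f = 69,512 − 46,800 = 22,712 kg; Δv = 441×9.80665×ln(3.061) = 4324.7×1.1186 ≈ 4838 m/s.
Stage 2: m₀ = 15,112 kg, m_f = 15,112 − 12,400 = 2,712 kg; Δv = 294×9.80665×ln(5.572) = 2883.2×1.7178 ≈ 4953 m/s.
Total Δv = 4838 + 4953 = 9791 m/s.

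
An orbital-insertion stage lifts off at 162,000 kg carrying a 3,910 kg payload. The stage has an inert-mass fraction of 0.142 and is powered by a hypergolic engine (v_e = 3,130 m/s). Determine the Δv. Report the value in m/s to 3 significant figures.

Stage wet mass = m₀ − payload = 162,000 − 3,910 = 158,090 kg.
Stage dry mass = ε × stage wet mass = 0.142 × 158,090 = 22,448.8 kg.
Burnout mass m_f = stage dry + payload = 22,448.8 + 3,910 = 26,358.8 kg.
By the Tsiolkovsky rocket equation, Δv = v_e · ln(162,000/26,358.8) = 3130.0 × ln(6.146) = 3130.0 × 1.8158 ≈ 5683 m/s.

Δv ≈ 5680 m/s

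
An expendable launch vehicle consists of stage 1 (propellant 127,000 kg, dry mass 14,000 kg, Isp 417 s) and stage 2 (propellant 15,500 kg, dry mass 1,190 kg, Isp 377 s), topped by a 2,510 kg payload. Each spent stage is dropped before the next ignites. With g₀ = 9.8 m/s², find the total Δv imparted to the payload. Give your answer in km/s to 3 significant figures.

Δv ≈ 12.5 km/s

Ignition mass of stage 1 = 127,000+14,000 + 15,500+1,190 + 2,510 = 160,200 kg.
Stage 1: m₀ = 160,200 kg, m_f = 160,200 − 127,000 = 33,200 kg; Δv = 417×9.8×ln(4.825) = 4086.6×1.5739 ≈ 6432 m/s.
Stage 2: m₀ = 19,200 kg, m_f = 19,200 − 15,500 = 3,700 kg; Δv = 377×9.8×ln(5.189) = 3694.6×1.6466 ≈ 6083 m/s.
Total Δv = 6432 + 6083 = 12515 m/s.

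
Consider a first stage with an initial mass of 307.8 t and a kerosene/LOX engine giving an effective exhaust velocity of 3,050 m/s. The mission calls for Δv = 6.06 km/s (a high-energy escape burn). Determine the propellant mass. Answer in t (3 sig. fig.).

propellant mass ≈ 266 t

From the ideal rocket equation, m₀/m_f = exp(Δv / v_e) = exp(6060 / 3050.0) = exp(1.9869) = 7.2928.
m_f = 307.8 / 7.2928 = 42.206 t, so propellant = m₀ − m_f = 307.8 − 42.206 = 265.594 t.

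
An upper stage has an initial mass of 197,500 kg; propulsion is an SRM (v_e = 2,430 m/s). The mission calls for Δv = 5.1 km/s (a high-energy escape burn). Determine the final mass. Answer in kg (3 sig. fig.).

final mass ≈ 24200 kg

m₀/m_f = exp(Δv / v_e) = exp(5100 / 2430.0) = exp(2.0988) = 8.1561.
m_f = m₀ / 8.1561 = 197,500 / 8.1561 = 24,215 kg.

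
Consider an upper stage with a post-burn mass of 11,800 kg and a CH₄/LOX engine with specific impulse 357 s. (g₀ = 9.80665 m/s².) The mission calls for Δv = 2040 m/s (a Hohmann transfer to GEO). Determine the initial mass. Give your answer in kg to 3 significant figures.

v_e = Isp · g₀ = 357 × 9.80665 = 3501.0 m/s.
By the Tsiolkovsky rocket equation, m₀/m_f = exp(Δv / v_e) = exp(2040 / 3501.0) = exp(0.5827) = 1.7909.
m₀ = m_f × 1.7909 = 11,800 × 1.7909 = 21,132.6 kg.

initial mass ≈ 21100 kg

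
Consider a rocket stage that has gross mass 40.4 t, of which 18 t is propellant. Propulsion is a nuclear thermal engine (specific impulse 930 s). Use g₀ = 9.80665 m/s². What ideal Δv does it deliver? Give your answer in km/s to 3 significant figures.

Δv ≈ 5.38 km/s

v_e = Isp · g₀ = 930 × 9.80665 = 9120.2 m/s.
m_f = m₀ − m_prop = 40.4 − 18 = 22.4 t.
From the ideal rocket equation, Δv = v_e · ln(m₀/m_f) = 9120.2 × ln(1.804) = 9120.2 × 0.5898 ≈ 5378.8 m/s.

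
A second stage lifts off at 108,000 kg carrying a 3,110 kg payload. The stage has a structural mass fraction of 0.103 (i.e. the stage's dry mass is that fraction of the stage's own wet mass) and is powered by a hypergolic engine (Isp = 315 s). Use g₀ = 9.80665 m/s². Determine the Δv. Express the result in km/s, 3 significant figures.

Stage wet mass = m₀ − payload = 108,000 − 3,110 = 104,890 kg.
Stage dry mass = ε × stage wet mass = 0.103 × 104,890 = 10,803.7 kg.
Burnout mass m_f = stage dry + payload = 10,803.7 + 3,110 = 13,913.7 kg.
v_e = Isp · g₀ = 315 × 9.80665 = 3089.1 m/s.
By the Tsiolkovsky rocket equation, Δv = v_e · ln(108,000/13,913.7) = 3089.1 × ln(7.762) = 3089.1 × 2.0493 ≈ 6330 m/s.

Δv ≈ 6.33 km/s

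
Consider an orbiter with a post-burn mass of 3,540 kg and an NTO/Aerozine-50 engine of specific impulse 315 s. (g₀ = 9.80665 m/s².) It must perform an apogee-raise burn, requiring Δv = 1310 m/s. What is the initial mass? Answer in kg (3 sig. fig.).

v_e = Isp · g₀ = 315 × 9.80665 = 3089.1 m/s.
m₀/m_f = exp(Δv / v_e) = exp(1310 / 3089.1) = exp(0.4241) = 1.5282.
m₀ = m_f × 1.5282 = 3,540 × 1.5282 = 5,409.83 kg.

initial mass ≈ 5410 kg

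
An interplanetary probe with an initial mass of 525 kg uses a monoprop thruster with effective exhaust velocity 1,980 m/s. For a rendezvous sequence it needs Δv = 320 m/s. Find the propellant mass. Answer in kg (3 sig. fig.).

By the Tsiolkovsky rocket equation, m₀/m_f = exp(Δv / v_e) = exp(320 / 1980.0) = exp(0.1616) = 1.1754.
m_f = 525 / 1.1754 = 446.656 kg, so propellant = m₀ − m_f = 525 − 446.656 = 78.344 kg.

propellant mass ≈ 78.3 kg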